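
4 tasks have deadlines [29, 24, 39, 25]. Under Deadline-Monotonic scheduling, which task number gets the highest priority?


Sort tasks by relative deadline (ascending):
  Task 2: deadline = 24
  Task 4: deadline = 25
  Task 1: deadline = 29
  Task 3: deadline = 39
Priority order (highest first): [2, 4, 1, 3]
Highest priority task = 2

2


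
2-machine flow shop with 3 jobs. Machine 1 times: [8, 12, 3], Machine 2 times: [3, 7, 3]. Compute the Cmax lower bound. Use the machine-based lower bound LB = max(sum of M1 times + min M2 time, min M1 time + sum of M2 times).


LB1 = sum(M1 times) + min(M2 times) = 23 + 3 = 26
LB2 = min(M1 times) + sum(M2 times) = 3 + 13 = 16
Lower bound = max(LB1, LB2) = max(26, 16) = 26

26


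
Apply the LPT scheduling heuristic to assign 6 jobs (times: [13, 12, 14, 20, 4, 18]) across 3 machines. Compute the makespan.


Sort jobs in decreasing order (LPT): [20, 18, 14, 13, 12, 4]
Assign each job to the least loaded machine:
  Machine 1: jobs [20, 4], load = 24
  Machine 2: jobs [18, 12], load = 30
  Machine 3: jobs [14, 13], load = 27
Makespan = max load = 30

30


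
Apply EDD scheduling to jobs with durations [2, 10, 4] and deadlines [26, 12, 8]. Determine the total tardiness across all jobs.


Sort by due date (EDD order): [(4, 8), (10, 12), (2, 26)]
Compute completion times and tardiness:
  Job 1: p=4, d=8, C=4, tardiness=max(0,4-8)=0
  Job 2: p=10, d=12, C=14, tardiness=max(0,14-12)=2
  Job 3: p=2, d=26, C=16, tardiness=max(0,16-26)=0
Total tardiness = 2

2


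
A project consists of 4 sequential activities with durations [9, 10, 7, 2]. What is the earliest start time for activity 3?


Activity 3 starts after activities 1 through 2 complete.
Predecessor durations: [9, 10]
ES = 9 + 10 = 19

19


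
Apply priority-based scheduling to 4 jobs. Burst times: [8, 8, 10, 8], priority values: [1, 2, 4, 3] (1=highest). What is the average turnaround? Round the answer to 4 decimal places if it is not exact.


Sort by priority (ascending = highest first):
Order: [(1, 8), (2, 8), (3, 8), (4, 10)]
Completion times:
  Priority 1, burst=8, C=8
  Priority 2, burst=8, C=16
  Priority 3, burst=8, C=24
  Priority 4, burst=10, C=34
Average turnaround = 82/4 = 20.5

20.5


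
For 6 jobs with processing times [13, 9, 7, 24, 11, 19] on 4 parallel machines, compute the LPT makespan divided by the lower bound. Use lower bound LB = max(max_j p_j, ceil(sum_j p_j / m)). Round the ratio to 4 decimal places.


LPT order: [24, 19, 13, 11, 9, 7]
Machine loads after assignment: [24, 19, 20, 20]
LPT makespan = 24
Lower bound = max(max_job, ceil(total/4)) = max(24, 21) = 24
Ratio = 24 / 24 = 1.0

1.0


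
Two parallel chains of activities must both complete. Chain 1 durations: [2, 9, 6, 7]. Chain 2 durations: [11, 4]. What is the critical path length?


Path A total = 2 + 9 + 6 + 7 = 24
Path B total = 11 + 4 = 15
Critical path = longest path = max(24, 15) = 24

24


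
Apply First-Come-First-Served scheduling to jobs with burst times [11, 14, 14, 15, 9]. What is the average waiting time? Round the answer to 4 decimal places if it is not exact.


FCFS order (as given): [11, 14, 14, 15, 9]
Waiting times:
  Job 1: wait = 0
  Job 2: wait = 11
  Job 3: wait = 25
  Job 4: wait = 39
  Job 5: wait = 54
Sum of waiting times = 129
Average waiting time = 129/5 = 25.8

25.8


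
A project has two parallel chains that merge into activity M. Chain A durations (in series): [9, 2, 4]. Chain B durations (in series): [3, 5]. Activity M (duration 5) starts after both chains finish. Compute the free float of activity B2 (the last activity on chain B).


ES(B2) = sum of predecessors on chain B = 3
EF(B2) = ES + duration = 3 + 5 = 8
Successor of B2 is M. ES(M) = max(sum(A), sum(B)) = max(15, 8) = 15
Free float = ES(successor) - EF(current) = 15 - 8 = 7

7


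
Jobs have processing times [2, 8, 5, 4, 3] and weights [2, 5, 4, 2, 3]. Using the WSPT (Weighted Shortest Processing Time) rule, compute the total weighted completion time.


Compute p/w ratios and sort ascending (WSPT): [(2, 2), (3, 3), (5, 4), (8, 5), (4, 2)]
Compute weighted completion times:
  Job (p=2,w=2): C=2, w*C=2*2=4
  Job (p=3,w=3): C=5, w*C=3*5=15
  Job (p=5,w=4): C=10, w*C=4*10=40
  Job (p=8,w=5): C=18, w*C=5*18=90
  Job (p=4,w=2): C=22, w*C=2*22=44
Total weighted completion time = 193

193


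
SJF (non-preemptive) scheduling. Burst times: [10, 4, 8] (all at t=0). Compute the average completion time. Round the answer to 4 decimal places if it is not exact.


SJF order (ascending): [4, 8, 10]
Completion times:
  Job 1: burst=4, C=4
  Job 2: burst=8, C=12
  Job 3: burst=10, C=22
Average completion = 38/3 = 12.6667

12.6667


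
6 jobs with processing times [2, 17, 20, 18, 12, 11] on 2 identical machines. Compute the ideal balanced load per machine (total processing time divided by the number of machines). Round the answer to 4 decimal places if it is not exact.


Total processing time = 2 + 17 + 20 + 18 + 12 + 11 = 80
Number of machines = 2
Ideal balanced load = 80 / 2 = 40.0

40.0


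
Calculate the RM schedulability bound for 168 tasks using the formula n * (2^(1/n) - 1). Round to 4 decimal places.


Compute 2^(1/168) = 1.0041343992
Subtract 1: 1.0041343992 - 1 = 0.0041343992
Multiply by n: 168 * 0.0041343992 = 0.6945790656
Round to 4 dp: 0.6946

0.6946


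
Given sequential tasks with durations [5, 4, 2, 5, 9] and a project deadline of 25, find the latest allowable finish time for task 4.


LF(activity 4) = deadline - sum of successor durations
Successors: activities 5 through 5 with durations [9]
Sum of successor durations = 9
LF = 25 - 9 = 16

16


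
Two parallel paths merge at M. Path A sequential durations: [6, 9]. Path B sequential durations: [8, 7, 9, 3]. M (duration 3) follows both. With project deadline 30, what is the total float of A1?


Forward pass: ES(A1) = sum of predecessors on chain A = 0
EF = ES + duration = 0 + 6 = 6
Backward pass: LF(M) = deadline = 30; LS(M) = 30 - 3 = 27
LF(A1) = LS(M) - sum(successors on chain A) = 27 - 9 = 18
LS = LF - duration = 18 - 6 = 12
Total float = LS - ES = 12 - 0 = 12

12


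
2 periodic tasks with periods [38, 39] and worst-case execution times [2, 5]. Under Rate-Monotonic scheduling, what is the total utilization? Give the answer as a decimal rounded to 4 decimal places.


Compute individual utilizations (exact fractions):
  Task 1: C/T = 2/38 = 1/19 (approx. 0.0526)
  Task 2: C/T = 5/39 (approx. 0.1282)
Total utilization U = 1/19 + 5/39 = 134/741
Rounded to 4 decimal places: U = 0.1808
RM (Liu & Layland) bound for 2 tasks = 0.828427; compare with U = 134/741 (approx. 0.180837)
U <= bound, so schedulable by RM sufficient condition.

0.1808


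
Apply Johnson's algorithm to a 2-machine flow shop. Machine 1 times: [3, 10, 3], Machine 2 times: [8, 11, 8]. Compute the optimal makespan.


Apply Johnson's rule:
  Group 1 (a <= b): [(1, 3, 8), (3, 3, 8), (2, 10, 11)]
  Group 2 (a > b): []
Optimal job order: [1, 3, 2]
Schedule:
  Job 1: M1 done at 3, M2 done at 11
  Job 3: M1 done at 6, M2 done at 19
  Job 2: M1 done at 16, M2 done at 30
Makespan = 30

30


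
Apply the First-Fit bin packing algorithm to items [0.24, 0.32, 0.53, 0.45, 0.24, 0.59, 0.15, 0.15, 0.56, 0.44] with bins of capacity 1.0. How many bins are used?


Place items sequentially using First-Fit:
  Item 0.24 -> new Bin 1
  Item 0.32 -> Bin 1 (now 0.56)
  Item 0.53 -> new Bin 2
  Item 0.45 -> Bin 2 (now 0.98)
  Item 0.24 -> Bin 1 (now 0.8)
  Item 0.59 -> new Bin 3
  Item 0.15 -> Bin 1 (now 0.95)
  Item 0.15 -> Bin 3 (now 0.74)
  Item 0.56 -> new Bin 4
  Item 0.44 -> Bin 4 (now 1.0)
Total bins used = 4

4


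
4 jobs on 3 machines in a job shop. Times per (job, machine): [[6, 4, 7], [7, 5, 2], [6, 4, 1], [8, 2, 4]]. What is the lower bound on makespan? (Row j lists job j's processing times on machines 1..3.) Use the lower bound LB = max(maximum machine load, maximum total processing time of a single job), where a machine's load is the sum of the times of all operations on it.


Machine loads:
  Machine 1: 6 + 7 + 6 + 8 = 27
  Machine 2: 4 + 5 + 4 + 2 = 15
  Machine 3: 7 + 2 + 1 + 4 = 14
Max machine load = 27
Job totals:
  Job 1: 17
  Job 2: 14
  Job 3: 11
  Job 4: 14
Max job total = 17
Lower bound = max(27, 17) = 27

27


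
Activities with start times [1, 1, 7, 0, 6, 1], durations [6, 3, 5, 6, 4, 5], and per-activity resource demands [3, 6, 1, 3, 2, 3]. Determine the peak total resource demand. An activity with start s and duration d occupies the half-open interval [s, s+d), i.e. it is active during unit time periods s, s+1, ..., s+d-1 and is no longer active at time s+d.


Each activity i is active on [start_i, start_i + duration_i).
Compute total resource usage per time slot:
  t=0: active resources = [3], total = 3
  t=1: active resources = [3, 6, 3, 3], total = 15
  t=2: active resources = [3, 6, 3, 3], total = 15
  t=3: active resources = [3, 6, 3, 3], total = 15
  t=4: active resources = [3, 3, 3], total = 9
  t=5: active resources = [3, 3, 3], total = 9
  t=6: active resources = [3, 2], total = 5
  t=7: active resources = [1, 2], total = 3
  t=8: active resources = [1, 2], total = 3
  t=9: active resources = [1, 2], total = 3
  t=10: active resources = [1], total = 1
  t=11: active resources = [1], total = 1
Peak resource demand = 15

15


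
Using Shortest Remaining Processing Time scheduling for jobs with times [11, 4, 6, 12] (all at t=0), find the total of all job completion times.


Since all jobs arrive at t=0, SRPT equals SPT ordering.
SPT order: [4, 6, 11, 12]
Completion times:
  Job 1: p=4, C=4
  Job 2: p=6, C=10
  Job 3: p=11, C=21
  Job 4: p=12, C=33
Total completion time = 4 + 10 + 21 + 33 = 68

68


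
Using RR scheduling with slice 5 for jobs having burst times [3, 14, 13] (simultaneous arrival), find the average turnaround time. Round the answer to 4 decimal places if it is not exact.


Time quantum = 5
Execution trace:
  J1 runs 3 units, time = 3
  J2 runs 5 units, time = 8
  J3 runs 5 units, time = 13
  J2 runs 5 units, time = 18
  J3 runs 5 units, time = 23
  J2 runs 4 units, time = 27
  J3 runs 3 units, time = 30
Finish times: [3, 27, 30]
Average turnaround = 60/3 = 20.0

20.0


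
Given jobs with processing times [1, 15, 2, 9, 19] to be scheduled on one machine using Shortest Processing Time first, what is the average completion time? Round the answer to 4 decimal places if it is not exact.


Sort jobs by processing time (SPT order): [1, 2, 9, 15, 19]
Compute completion times sequentially:
  Job 1: processing = 1, completes at 1
  Job 2: processing = 2, completes at 3
  Job 3: processing = 9, completes at 12
  Job 4: processing = 15, completes at 27
  Job 5: processing = 19, completes at 46
Sum of completion times = 89
Average completion time = 89/5 = 17.8

17.8


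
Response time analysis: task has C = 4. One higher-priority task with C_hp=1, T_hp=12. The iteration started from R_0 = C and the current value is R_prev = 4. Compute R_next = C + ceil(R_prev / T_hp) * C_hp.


R_next = C + ceil(R_prev / T_hp) * C_hp
ceil(4 / 12) = ceil(0.3333) = 1
Interference = 1 * 1 = 1
R_next = 4 + 1 = 5

5


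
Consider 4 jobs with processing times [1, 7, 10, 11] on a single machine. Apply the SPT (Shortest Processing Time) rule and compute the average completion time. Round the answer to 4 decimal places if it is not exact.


Sort jobs by processing time (SPT order): [1, 7, 10, 11]
Compute completion times sequentially:
  Job 1: processing = 1, completes at 1
  Job 2: processing = 7, completes at 8
  Job 3: processing = 10, completes at 18
  Job 4: processing = 11, completes at 29
Sum of completion times = 56
Average completion time = 56/4 = 14.0

14.0


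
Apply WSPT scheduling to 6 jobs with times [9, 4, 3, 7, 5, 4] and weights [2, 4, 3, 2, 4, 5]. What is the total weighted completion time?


Compute p/w ratios and sort ascending (WSPT): [(4, 5), (4, 4), (3, 3), (5, 4), (7, 2), (9, 2)]
Compute weighted completion times:
  Job (p=4,w=5): C=4, w*C=5*4=20
  Job (p=4,w=4): C=8, w*C=4*8=32
  Job (p=3,w=3): C=11, w*C=3*11=33
  Job (p=5,w=4): C=16, w*C=4*16=64
  Job (p=7,w=2): C=23, w*C=2*23=46
  Job (p=9,w=2): C=32, w*C=2*32=64
Total weighted completion time = 259

259


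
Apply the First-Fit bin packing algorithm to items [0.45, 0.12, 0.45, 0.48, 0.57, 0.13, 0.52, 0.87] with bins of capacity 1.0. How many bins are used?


Place items sequentially using First-Fit:
  Item 0.45 -> new Bin 1
  Item 0.12 -> Bin 1 (now 0.57)
  Item 0.45 -> new Bin 2
  Item 0.48 -> Bin 2 (now 0.93)
  Item 0.57 -> new Bin 3
  Item 0.13 -> Bin 1 (now 0.7)
  Item 0.52 -> new Bin 4
  Item 0.87 -> new Bin 5
Total bins used = 5

5


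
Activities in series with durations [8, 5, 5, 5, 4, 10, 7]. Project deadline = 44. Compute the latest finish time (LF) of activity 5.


LF(activity 5) = deadline - sum of successor durations
Successors: activities 6 through 7 with durations [10, 7]
Sum of successor durations = 17
LF = 44 - 17 = 27

27


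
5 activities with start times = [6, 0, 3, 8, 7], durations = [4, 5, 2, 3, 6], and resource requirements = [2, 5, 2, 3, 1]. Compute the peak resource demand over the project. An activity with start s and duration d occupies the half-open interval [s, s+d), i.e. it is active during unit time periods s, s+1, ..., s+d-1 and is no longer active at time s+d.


Each activity i is active on [start_i, start_i + duration_i).
Compute total resource usage per time slot:
  t=0: active resources = [5], total = 5
  t=1: active resources = [5], total = 5
  t=2: active resources = [5], total = 5
  t=3: active resources = [5, 2], total = 7
  t=4: active resources = [5, 2], total = 7
  t=5: active resources = [], total = 0
  t=6: active resources = [2], total = 2
  t=7: active resources = [2, 1], total = 3
  t=8: active resources = [2, 3, 1], total = 6
  t=9: active resources = [2, 3, 1], total = 6
  t=10: active resources = [3, 1], total = 4
  t=11: active resources = [1], total = 1
  t=12: active resources = [1], total = 1
Peak resource demand = 7

7


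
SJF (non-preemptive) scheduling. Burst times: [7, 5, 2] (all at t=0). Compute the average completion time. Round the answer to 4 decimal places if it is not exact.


SJF order (ascending): [2, 5, 7]
Completion times:
  Job 1: burst=2, C=2
  Job 2: burst=5, C=7
  Job 3: burst=7, C=14
Average completion = 23/3 = 7.6667

7.6667


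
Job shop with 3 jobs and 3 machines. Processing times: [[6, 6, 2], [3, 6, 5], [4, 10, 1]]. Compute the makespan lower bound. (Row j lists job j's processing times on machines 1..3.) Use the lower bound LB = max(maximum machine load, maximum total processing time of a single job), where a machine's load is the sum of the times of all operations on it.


Machine loads:
  Machine 1: 6 + 3 + 4 = 13
  Machine 2: 6 + 6 + 10 = 22
  Machine 3: 2 + 5 + 1 = 8
Max machine load = 22
Job totals:
  Job 1: 14
  Job 2: 14
  Job 3: 15
Max job total = 15
Lower bound = max(22, 15) = 22

22


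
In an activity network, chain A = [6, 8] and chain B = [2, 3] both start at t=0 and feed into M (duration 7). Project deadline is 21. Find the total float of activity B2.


Forward pass: ES(B2) = sum of predecessors on chain B = 2
EF = ES + duration = 2 + 3 = 5
Backward pass: LF(M) = deadline = 21; LS(M) = 21 - 7 = 14
LF(B2) = LS(M) - sum(successors on chain B) = 14 - 0 = 14
LS = LF - duration = 14 - 3 = 11
Total float = LS - ES = 11 - 2 = 9

9


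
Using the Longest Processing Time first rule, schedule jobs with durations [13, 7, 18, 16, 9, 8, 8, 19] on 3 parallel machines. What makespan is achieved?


Sort jobs in decreasing order (LPT): [19, 18, 16, 13, 9, 8, 8, 7]
Assign each job to the least loaded machine:
  Machine 1: jobs [19, 8, 8], load = 35
  Machine 2: jobs [18, 9, 7], load = 34
  Machine 3: jobs [16, 13], load = 29
Makespan = max load = 35

35


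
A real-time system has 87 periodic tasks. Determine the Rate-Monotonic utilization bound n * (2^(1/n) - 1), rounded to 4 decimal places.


Compute 2^(1/87) = 1.0079990316
Subtract 1: 1.0079990316 - 1 = 0.0079990316
Multiply by n: 87 * 0.0079990316 = 0.6959157492
Round to 4 dp: 0.6959

0.6959


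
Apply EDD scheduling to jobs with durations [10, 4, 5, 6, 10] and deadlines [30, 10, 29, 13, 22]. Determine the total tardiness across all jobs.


Sort by due date (EDD order): [(4, 10), (6, 13), (10, 22), (5, 29), (10, 30)]
Compute completion times and tardiness:
  Job 1: p=4, d=10, C=4, tardiness=max(0,4-10)=0
  Job 2: p=6, d=13, C=10, tardiness=max(0,10-13)=0
  Job 3: p=10, d=22, C=20, tardiness=max(0,20-22)=0
  Job 4: p=5, d=29, C=25, tardiness=max(0,25-29)=0
  Job 5: p=10, d=30, C=35, tardiness=max(0,35-30)=5
Total tardiness = 5

5


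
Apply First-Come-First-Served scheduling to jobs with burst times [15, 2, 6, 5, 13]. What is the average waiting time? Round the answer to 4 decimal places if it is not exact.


FCFS order (as given): [15, 2, 6, 5, 13]
Waiting times:
  Job 1: wait = 0
  Job 2: wait = 15
  Job 3: wait = 17
  Job 4: wait = 23
  Job 5: wait = 28
Sum of waiting times = 83
Average waiting time = 83/5 = 16.6

16.6


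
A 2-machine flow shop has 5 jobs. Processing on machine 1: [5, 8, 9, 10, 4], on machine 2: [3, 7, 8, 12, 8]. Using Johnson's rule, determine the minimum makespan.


Apply Johnson's rule:
  Group 1 (a <= b): [(5, 4, 8), (4, 10, 12)]
  Group 2 (a > b): [(3, 9, 8), (2, 8, 7), (1, 5, 3)]
Optimal job order: [5, 4, 3, 2, 1]
Schedule:
  Job 5: M1 done at 4, M2 done at 12
  Job 4: M1 done at 14, M2 done at 26
  Job 3: M1 done at 23, M2 done at 34
  Job 2: M1 done at 31, M2 done at 41
  Job 1: M1 done at 36, M2 done at 44
Makespan = 44

44


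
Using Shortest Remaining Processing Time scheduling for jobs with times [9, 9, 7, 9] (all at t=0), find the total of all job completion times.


Since all jobs arrive at t=0, SRPT equals SPT ordering.
SPT order: [7, 9, 9, 9]
Completion times:
  Job 1: p=7, C=7
  Job 2: p=9, C=16
  Job 3: p=9, C=25
  Job 4: p=9, C=34
Total completion time = 7 + 16 + 25 + 34 = 82

82


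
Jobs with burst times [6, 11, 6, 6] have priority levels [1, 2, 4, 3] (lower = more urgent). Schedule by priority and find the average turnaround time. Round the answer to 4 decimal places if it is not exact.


Sort by priority (ascending = highest first):
Order: [(1, 6), (2, 11), (3, 6), (4, 6)]
Completion times:
  Priority 1, burst=6, C=6
  Priority 2, burst=11, C=17
  Priority 3, burst=6, C=23
  Priority 4, burst=6, C=29
Average turnaround = 75/4 = 18.75

18.75


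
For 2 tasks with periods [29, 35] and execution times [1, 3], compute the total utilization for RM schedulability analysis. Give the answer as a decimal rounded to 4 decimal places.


Compute individual utilizations (exact fractions):
  Task 1: C/T = 1/29 (approx. 0.0345)
  Task 2: C/T = 3/35 (approx. 0.0857)
Total utilization U = 1/29 + 3/35 = 122/1015
Rounded to 4 decimal places: U = 0.1202
RM (Liu & Layland) bound for 2 tasks = 0.828427; compare with U = 122/1015 (approx. 0.120197)
U <= bound, so schedulable by RM sufficient condition.

0.1202


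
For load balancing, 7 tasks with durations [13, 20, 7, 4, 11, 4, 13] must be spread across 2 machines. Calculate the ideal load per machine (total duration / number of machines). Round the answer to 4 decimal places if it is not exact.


Total processing time = 13 + 20 + 7 + 4 + 11 + 4 + 13 = 72
Number of machines = 2
Ideal balanced load = 72 / 2 = 36.0

36.0


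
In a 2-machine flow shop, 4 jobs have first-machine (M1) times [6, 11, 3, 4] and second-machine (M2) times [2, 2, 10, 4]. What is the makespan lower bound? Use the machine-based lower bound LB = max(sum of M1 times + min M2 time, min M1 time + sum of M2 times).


LB1 = sum(M1 times) + min(M2 times) = 24 + 2 = 26
LB2 = min(M1 times) + sum(M2 times) = 3 + 18 = 21
Lower bound = max(LB1, LB2) = max(26, 21) = 26

26


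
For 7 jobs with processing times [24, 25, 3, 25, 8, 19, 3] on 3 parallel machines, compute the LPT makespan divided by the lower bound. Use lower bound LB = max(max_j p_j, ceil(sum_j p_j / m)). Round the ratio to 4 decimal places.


LPT order: [25, 25, 24, 19, 8, 3, 3]
Machine loads after assignment: [33, 31, 43]
LPT makespan = 43
Lower bound = max(max_job, ceil(total/3)) = max(25, 36) = 36
Ratio = 43 / 36 = 1.1944

1.1944


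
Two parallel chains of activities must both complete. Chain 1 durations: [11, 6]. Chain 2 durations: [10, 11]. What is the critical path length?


Path A total = 11 + 6 = 17
Path B total = 10 + 11 = 21
Critical path = longest path = max(17, 21) = 21

21


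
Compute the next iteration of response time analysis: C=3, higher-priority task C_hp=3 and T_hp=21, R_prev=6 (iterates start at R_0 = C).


R_next = C + ceil(R_prev / T_hp) * C_hp
ceil(6 / 21) = ceil(0.2857) = 1
Interference = 1 * 3 = 3
R_next = 3 + 3 = 6
R_next = R_prev, so the iteration has converged (response time = 6).

6


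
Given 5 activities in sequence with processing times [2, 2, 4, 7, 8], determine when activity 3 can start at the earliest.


Activity 3 starts after activities 1 through 2 complete.
Predecessor durations: [2, 2]
ES = 2 + 2 = 4

4


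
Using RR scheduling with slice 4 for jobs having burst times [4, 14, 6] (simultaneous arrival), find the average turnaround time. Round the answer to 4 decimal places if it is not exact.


Time quantum = 4
Execution trace:
  J1 runs 4 units, time = 4
  J2 runs 4 units, time = 8
  J3 runs 4 units, time = 12
  J2 runs 4 units, time = 16
  J3 runs 2 units, time = 18
  J2 runs 4 units, time = 22
  J2 runs 2 units, time = 24
Finish times: [4, 24, 18]
Average turnaround = 46/3 = 15.3333

15.3333


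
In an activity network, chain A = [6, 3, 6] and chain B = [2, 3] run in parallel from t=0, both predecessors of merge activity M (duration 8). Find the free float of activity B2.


ES(B2) = sum of predecessors on chain B = 2
EF(B2) = ES + duration = 2 + 3 = 5
Successor of B2 is M. ES(M) = max(sum(A), sum(B)) = max(15, 5) = 15
Free float = ES(successor) - EF(current) = 15 - 5 = 10

10


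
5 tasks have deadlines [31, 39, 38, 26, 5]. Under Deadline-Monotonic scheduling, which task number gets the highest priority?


Sort tasks by relative deadline (ascending):
  Task 5: deadline = 5
  Task 4: deadline = 26
  Task 1: deadline = 31
  Task 3: deadline = 38
  Task 2: deadline = 39
Priority order (highest first): [5, 4, 1, 3, 2]
Highest priority task = 5

5


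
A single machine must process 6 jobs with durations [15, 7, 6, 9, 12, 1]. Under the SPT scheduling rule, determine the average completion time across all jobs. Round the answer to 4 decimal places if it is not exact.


Sort jobs by processing time (SPT order): [1, 6, 7, 9, 12, 15]
Compute completion times sequentially:
  Job 1: processing = 1, completes at 1
  Job 2: processing = 6, completes at 7
  Job 3: processing = 7, completes at 14
  Job 4: processing = 9, completes at 23
  Job 5: processing = 12, completes at 35
  Job 6: processing = 15, completes at 50
Sum of completion times = 130
Average completion time = 130/6 = 21.6667

21.6667


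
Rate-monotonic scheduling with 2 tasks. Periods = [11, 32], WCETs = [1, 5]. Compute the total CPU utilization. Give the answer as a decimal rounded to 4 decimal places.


Compute individual utilizations (exact fractions):
  Task 1: C/T = 1/11 (approx. 0.0909)
  Task 2: C/T = 5/32 (approx. 0.1563)
Total utilization U = 1/11 + 5/32 = 87/352
Rounded to 4 decimal places: U = 0.2472
RM (Liu & Layland) bound for 2 tasks = 0.828427; compare with U = 87/352 (approx. 0.247159)
U <= bound, so schedulable by RM sufficient condition.

0.2472


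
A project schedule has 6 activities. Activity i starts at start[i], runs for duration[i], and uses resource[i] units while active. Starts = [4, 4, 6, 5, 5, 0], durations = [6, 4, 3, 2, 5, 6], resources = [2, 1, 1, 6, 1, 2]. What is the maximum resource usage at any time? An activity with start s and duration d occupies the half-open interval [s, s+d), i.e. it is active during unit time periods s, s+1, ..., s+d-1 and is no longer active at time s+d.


Each activity i is active on [start_i, start_i + duration_i).
Compute total resource usage per time slot:
  t=0: active resources = [2], total = 2
  t=1: active resources = [2], total = 2
  t=2: active resources = [2], total = 2
  t=3: active resources = [2], total = 2
  t=4: active resources = [2, 1, 2], total = 5
  t=5: active resources = [2, 1, 6, 1, 2], total = 12
  t=6: active resources = [2, 1, 1, 6, 1], total = 11
  t=7: active resources = [2, 1, 1, 1], total = 5
  t=8: active resources = [2, 1, 1], total = 4
  t=9: active resources = [2, 1], total = 3
Peak resource demand = 12

12


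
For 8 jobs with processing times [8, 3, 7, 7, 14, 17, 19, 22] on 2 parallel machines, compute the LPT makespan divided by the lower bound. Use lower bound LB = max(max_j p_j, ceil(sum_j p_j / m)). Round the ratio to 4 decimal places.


LPT order: [22, 19, 17, 14, 8, 7, 7, 3]
Machine loads after assignment: [47, 50]
LPT makespan = 50
Lower bound = max(max_job, ceil(total/2)) = max(22, 49) = 49
Ratio = 50 / 49 = 1.0204

1.0204


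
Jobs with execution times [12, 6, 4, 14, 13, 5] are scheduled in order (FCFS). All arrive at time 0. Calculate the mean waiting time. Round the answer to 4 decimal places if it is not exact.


FCFS order (as given): [12, 6, 4, 14, 13, 5]
Waiting times:
  Job 1: wait = 0
  Job 2: wait = 12
  Job 3: wait = 18
  Job 4: wait = 22
  Job 5: wait = 36
  Job 6: wait = 49
Sum of waiting times = 137
Average waiting time = 137/6 = 22.8333

22.8333


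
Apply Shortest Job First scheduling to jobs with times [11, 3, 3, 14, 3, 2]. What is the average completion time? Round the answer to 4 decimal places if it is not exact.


SJF order (ascending): [2, 3, 3, 3, 11, 14]
Completion times:
  Job 1: burst=2, C=2
  Job 2: burst=3, C=5
  Job 3: burst=3, C=8
  Job 4: burst=3, C=11
  Job 5: burst=11, C=22
  Job 6: burst=14, C=36
Average completion = 84/6 = 14.0

14.0


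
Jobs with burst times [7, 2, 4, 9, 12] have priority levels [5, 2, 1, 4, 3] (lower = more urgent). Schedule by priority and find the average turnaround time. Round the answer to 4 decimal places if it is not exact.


Sort by priority (ascending = highest first):
Order: [(1, 4), (2, 2), (3, 12), (4, 9), (5, 7)]
Completion times:
  Priority 1, burst=4, C=4
  Priority 2, burst=2, C=6
  Priority 3, burst=12, C=18
  Priority 4, burst=9, C=27
  Priority 5, burst=7, C=34
Average turnaround = 89/5 = 17.8

17.8


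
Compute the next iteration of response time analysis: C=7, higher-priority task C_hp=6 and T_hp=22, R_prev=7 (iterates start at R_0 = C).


R_next = C + ceil(R_prev / T_hp) * C_hp
ceil(7 / 22) = ceil(0.3182) = 1
Interference = 1 * 6 = 6
R_next = 7 + 6 = 13

13


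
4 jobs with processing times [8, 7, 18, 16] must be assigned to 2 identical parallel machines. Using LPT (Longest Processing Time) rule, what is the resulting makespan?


Sort jobs in decreasing order (LPT): [18, 16, 8, 7]
Assign each job to the least loaded machine:
  Machine 1: jobs [18, 7], load = 25
  Machine 2: jobs [16, 8], load = 24
Makespan = max load = 25

25


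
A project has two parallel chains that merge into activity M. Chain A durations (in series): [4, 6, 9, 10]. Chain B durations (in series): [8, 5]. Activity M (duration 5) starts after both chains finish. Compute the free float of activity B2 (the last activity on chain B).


ES(B2) = sum of predecessors on chain B = 8
EF(B2) = ES + duration = 8 + 5 = 13
Successor of B2 is M. ES(M) = max(sum(A), sum(B)) = max(29, 13) = 29
Free float = ES(successor) - EF(current) = 29 - 13 = 16

16


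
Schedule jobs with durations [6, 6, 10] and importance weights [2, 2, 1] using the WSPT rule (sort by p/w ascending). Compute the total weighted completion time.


Compute p/w ratios and sort ascending (WSPT): [(6, 2), (6, 2), (10, 1)]
Compute weighted completion times:
  Job (p=6,w=2): C=6, w*C=2*6=12
  Job (p=6,w=2): C=12, w*C=2*12=24
  Job (p=10,w=1): C=22, w*C=1*22=22
Total weighted completion time = 58

58


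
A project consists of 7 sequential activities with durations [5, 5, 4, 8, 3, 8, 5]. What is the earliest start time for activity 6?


Activity 6 starts after activities 1 through 5 complete.
Predecessor durations: [5, 5, 4, 8, 3]
ES = 5 + 5 + 4 + 8 + 3 = 25

25


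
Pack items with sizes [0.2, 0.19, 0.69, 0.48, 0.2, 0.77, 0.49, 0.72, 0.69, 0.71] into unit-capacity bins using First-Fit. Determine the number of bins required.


Place items sequentially using First-Fit:
  Item 0.2 -> new Bin 1
  Item 0.19 -> Bin 1 (now 0.39)
  Item 0.69 -> new Bin 2
  Item 0.48 -> Bin 1 (now 0.87)
  Item 0.2 -> Bin 2 (now 0.89)
  Item 0.77 -> new Bin 3
  Item 0.49 -> new Bin 4
  Item 0.72 -> new Bin 5
  Item 0.69 -> new Bin 6
  Item 0.71 -> new Bin 7
Total bins used = 7

7


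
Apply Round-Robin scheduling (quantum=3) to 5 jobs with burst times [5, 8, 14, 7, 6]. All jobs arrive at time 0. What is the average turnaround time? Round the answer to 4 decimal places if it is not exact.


Time quantum = 3
Execution trace:
  J1 runs 3 units, time = 3
  J2 runs 3 units, time = 6
  J3 runs 3 units, time = 9
  J4 runs 3 units, time = 12
  J5 runs 3 units, time = 15
  J1 runs 2 units, time = 17
  J2 runs 3 units, time = 20
  J3 runs 3 units, time = 23
  J4 runs 3 units, time = 26
  J5 runs 3 units, time = 29
  J2 runs 2 units, time = 31
  J3 runs 3 units, time = 34
  J4 runs 1 units, time = 35
  J3 runs 3 units, time = 38
  J3 runs 2 units, time = 40
Finish times: [17, 31, 40, 35, 29]
Average turnaround = 152/5 = 30.4

30.4


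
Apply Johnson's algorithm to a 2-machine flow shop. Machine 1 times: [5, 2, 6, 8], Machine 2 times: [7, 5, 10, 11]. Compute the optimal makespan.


Apply Johnson's rule:
  Group 1 (a <= b): [(2, 2, 5), (1, 5, 7), (3, 6, 10), (4, 8, 11)]
  Group 2 (a > b): []
Optimal job order: [2, 1, 3, 4]
Schedule:
  Job 2: M1 done at 2, M2 done at 7
  Job 1: M1 done at 7, M2 done at 14
  Job 3: M1 done at 13, M2 done at 24
  Job 4: M1 done at 21, M2 done at 35
Makespan = 35

35


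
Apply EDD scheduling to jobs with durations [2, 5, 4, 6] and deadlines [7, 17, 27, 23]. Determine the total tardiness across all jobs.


Sort by due date (EDD order): [(2, 7), (5, 17), (6, 23), (4, 27)]
Compute completion times and tardiness:
  Job 1: p=2, d=7, C=2, tardiness=max(0,2-7)=0
  Job 2: p=5, d=17, C=7, tardiness=max(0,7-17)=0
  Job 3: p=6, d=23, C=13, tardiness=max(0,13-23)=0
  Job 4: p=4, d=27, C=17, tardiness=max(0,17-27)=0
Total tardiness = 0

0


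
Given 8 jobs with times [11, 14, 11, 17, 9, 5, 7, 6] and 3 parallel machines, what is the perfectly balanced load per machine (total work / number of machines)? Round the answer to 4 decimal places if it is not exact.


Total processing time = 11 + 14 + 11 + 17 + 9 + 5 + 7 + 6 = 80
Number of machines = 3
Ideal balanced load = 80 / 3 = 26.6667

26.6667


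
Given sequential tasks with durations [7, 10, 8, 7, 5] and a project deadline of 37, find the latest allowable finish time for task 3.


LF(activity 3) = deadline - sum of successor durations
Successors: activities 4 through 5 with durations [7, 5]
Sum of successor durations = 12
LF = 37 - 12 = 25

25


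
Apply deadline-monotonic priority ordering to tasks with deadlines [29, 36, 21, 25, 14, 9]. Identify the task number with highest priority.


Sort tasks by relative deadline (ascending):
  Task 6: deadline = 9
  Task 5: deadline = 14
  Task 3: deadline = 21
  Task 4: deadline = 25
  Task 1: deadline = 29
  Task 2: deadline = 36
Priority order (highest first): [6, 5, 3, 4, 1, 2]
Highest priority task = 6

6


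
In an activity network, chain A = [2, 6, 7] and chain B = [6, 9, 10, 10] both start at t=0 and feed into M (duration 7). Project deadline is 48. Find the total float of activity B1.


Forward pass: ES(B1) = sum of predecessors on chain B = 0
EF = ES + duration = 0 + 6 = 6
Backward pass: LF(M) = deadline = 48; LS(M) = 48 - 7 = 41
LF(B1) = LS(M) - sum(successors on chain B) = 41 - 29 = 12
LS = LF - duration = 12 - 6 = 6
Total float = LS - ES = 6 - 0 = 6

6


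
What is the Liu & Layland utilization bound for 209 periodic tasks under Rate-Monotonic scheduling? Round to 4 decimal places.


Compute 2^(1/209) = 1.0033219993
Subtract 1: 1.0033219993 - 1 = 0.0033219993
Multiply by n: 209 * 0.0033219993 = 0.6942978537
Round to 4 dp: 0.6943

0.6943


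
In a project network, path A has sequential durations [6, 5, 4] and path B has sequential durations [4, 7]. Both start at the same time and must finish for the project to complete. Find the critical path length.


Path A total = 6 + 5 + 4 = 15
Path B total = 4 + 7 = 11
Critical path = longest path = max(15, 11) = 15

15


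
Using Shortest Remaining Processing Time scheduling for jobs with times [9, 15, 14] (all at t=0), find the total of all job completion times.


Since all jobs arrive at t=0, SRPT equals SPT ordering.
SPT order: [9, 14, 15]
Completion times:
  Job 1: p=9, C=9
  Job 2: p=14, C=23
  Job 3: p=15, C=38
Total completion time = 9 + 23 + 38 = 70

70


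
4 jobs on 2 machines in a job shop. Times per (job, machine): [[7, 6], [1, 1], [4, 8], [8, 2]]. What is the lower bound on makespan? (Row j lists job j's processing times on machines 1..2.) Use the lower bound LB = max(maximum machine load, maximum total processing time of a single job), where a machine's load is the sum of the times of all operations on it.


Machine loads:
  Machine 1: 7 + 1 + 4 + 8 = 20
  Machine 2: 6 + 1 + 8 + 2 = 17
Max machine load = 20
Job totals:
  Job 1: 13
  Job 2: 2
  Job 3: 12
  Job 4: 10
Max job total = 13
Lower bound = max(20, 13) = 20

20


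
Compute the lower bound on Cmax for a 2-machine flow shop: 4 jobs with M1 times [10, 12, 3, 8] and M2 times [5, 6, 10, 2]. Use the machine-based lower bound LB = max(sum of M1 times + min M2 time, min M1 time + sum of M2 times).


LB1 = sum(M1 times) + min(M2 times) = 33 + 2 = 35
LB2 = min(M1 times) + sum(M2 times) = 3 + 23 = 26
Lower bound = max(LB1, LB2) = max(35, 26) = 35

35


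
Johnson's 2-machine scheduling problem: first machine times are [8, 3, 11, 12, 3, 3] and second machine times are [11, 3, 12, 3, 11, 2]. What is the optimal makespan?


Apply Johnson's rule:
  Group 1 (a <= b): [(2, 3, 3), (5, 3, 11), (1, 8, 11), (3, 11, 12)]
  Group 2 (a > b): [(4, 12, 3), (6, 3, 2)]
Optimal job order: [2, 5, 1, 3, 4, 6]
Schedule:
  Job 2: M1 done at 3, M2 done at 6
  Job 5: M1 done at 6, M2 done at 17
  Job 1: M1 done at 14, M2 done at 28
  Job 3: M1 done at 25, M2 done at 40
  Job 4: M1 done at 37, M2 done at 43
  Job 6: M1 done at 40, M2 done at 45
Makespan = 45

45


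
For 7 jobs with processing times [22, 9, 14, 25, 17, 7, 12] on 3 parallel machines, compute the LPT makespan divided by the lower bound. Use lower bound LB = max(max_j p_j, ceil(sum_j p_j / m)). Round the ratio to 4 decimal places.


LPT order: [25, 22, 17, 14, 12, 9, 7]
Machine loads after assignment: [34, 34, 38]
LPT makespan = 38
Lower bound = max(max_job, ceil(total/3)) = max(25, 36) = 36
Ratio = 38 / 36 = 1.0556

1.0556


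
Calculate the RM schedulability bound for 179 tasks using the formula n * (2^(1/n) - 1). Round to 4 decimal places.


Compute 2^(1/179) = 1.0038798378
Subtract 1: 1.0038798378 - 1 = 0.0038798378
Multiply by n: 179 * 0.0038798378 = 0.6944909662
Round to 4 dp: 0.6945

0.6945


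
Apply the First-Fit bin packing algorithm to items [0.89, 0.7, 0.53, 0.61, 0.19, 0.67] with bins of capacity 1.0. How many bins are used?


Place items sequentially using First-Fit:
  Item 0.89 -> new Bin 1
  Item 0.7 -> new Bin 2
  Item 0.53 -> new Bin 3
  Item 0.61 -> new Bin 4
  Item 0.19 -> Bin 2 (now 0.89)
  Item 0.67 -> new Bin 5
Total bins used = 5

5


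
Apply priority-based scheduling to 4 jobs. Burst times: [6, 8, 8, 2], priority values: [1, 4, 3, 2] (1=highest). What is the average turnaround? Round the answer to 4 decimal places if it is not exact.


Sort by priority (ascending = highest first):
Order: [(1, 6), (2, 2), (3, 8), (4, 8)]
Completion times:
  Priority 1, burst=6, C=6
  Priority 2, burst=2, C=8
  Priority 3, burst=8, C=16
  Priority 4, burst=8, C=24
Average turnaround = 54/4 = 13.5

13.5


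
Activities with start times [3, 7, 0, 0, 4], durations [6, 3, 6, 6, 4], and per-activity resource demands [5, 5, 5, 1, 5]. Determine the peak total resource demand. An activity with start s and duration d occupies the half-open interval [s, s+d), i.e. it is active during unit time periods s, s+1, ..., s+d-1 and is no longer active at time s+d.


Each activity i is active on [start_i, start_i + duration_i).
Compute total resource usage per time slot:
  t=0: active resources = [5, 1], total = 6
  t=1: active resources = [5, 1], total = 6
  t=2: active resources = [5, 1], total = 6
  t=3: active resources = [5, 5, 1], total = 11
  t=4: active resources = [5, 5, 1, 5], total = 16
  t=5: active resources = [5, 5, 1, 5], total = 16
  t=6: active resources = [5, 5], total = 10
  t=7: active resources = [5, 5, 5], total = 15
  t=8: active resources = [5, 5], total = 10
  t=9: active resources = [5], total = 5
Peak resource demand = 16

16


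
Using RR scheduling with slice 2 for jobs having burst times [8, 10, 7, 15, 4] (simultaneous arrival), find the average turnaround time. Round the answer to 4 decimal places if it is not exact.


Time quantum = 2
Execution trace:
  J1 runs 2 units, time = 2
  J2 runs 2 units, time = 4
  J3 runs 2 units, time = 6
  J4 runs 2 units, time = 8
  J5 runs 2 units, time = 10
  J1 runs 2 units, time = 12
  J2 runs 2 units, time = 14
  J3 runs 2 units, time = 16
  J4 runs 2 units, time = 18
  J5 runs 2 units, time = 20
  J1 runs 2 units, time = 22
  J2 runs 2 units, time = 24
  J3 runs 2 units, time = 26
  J4 runs 2 units, time = 28
  J1 runs 2 units, time = 30
  J2 runs 2 units, time = 32
  J3 runs 1 units, time = 33
  J4 runs 2 units, time = 35
  J2 runs 2 units, time = 37
  J4 runs 2 units, time = 39
  J4 runs 2 units, time = 41
  J4 runs 2 units, time = 43
  J4 runs 1 units, time = 44
Finish times: [30, 37, 33, 44, 20]
Average turnaround = 164/5 = 32.8

32.8


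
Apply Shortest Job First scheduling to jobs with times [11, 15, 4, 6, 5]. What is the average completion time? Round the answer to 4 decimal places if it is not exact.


SJF order (ascending): [4, 5, 6, 11, 15]
Completion times:
  Job 1: burst=4, C=4
  Job 2: burst=5, C=9
  Job 3: burst=6, C=15
  Job 4: burst=11, C=26
  Job 5: burst=15, C=41
Average completion = 95/5 = 19.0

19.0


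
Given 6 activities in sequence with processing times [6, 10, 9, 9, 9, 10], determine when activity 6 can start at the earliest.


Activity 6 starts after activities 1 through 5 complete.
Predecessor durations: [6, 10, 9, 9, 9]
ES = 6 + 10 + 9 + 9 + 9 = 43

43


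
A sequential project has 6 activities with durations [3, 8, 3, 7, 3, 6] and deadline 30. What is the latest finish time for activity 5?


LF(activity 5) = deadline - sum of successor durations
Successors: activities 6 through 6 with durations [6]
Sum of successor durations = 6
LF = 30 - 6 = 24

24


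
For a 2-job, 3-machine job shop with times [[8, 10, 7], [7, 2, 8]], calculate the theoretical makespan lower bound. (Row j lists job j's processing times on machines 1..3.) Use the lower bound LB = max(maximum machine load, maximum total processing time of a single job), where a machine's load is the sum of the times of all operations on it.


Machine loads:
  Machine 1: 8 + 7 = 15
  Machine 2: 10 + 2 = 12
  Machine 3: 7 + 8 = 15
Max machine load = 15
Job totals:
  Job 1: 25
  Job 2: 17
Max job total = 25
Lower bound = max(15, 25) = 25

25


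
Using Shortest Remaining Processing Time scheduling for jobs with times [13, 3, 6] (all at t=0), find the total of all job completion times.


Since all jobs arrive at t=0, SRPT equals SPT ordering.
SPT order: [3, 6, 13]
Completion times:
  Job 1: p=3, C=3
  Job 2: p=6, C=9
  Job 3: p=13, C=22
Total completion time = 3 + 9 + 22 = 34

34


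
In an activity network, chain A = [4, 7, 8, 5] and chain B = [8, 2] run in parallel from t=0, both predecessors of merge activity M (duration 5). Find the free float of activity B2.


ES(B2) = sum of predecessors on chain B = 8
EF(B2) = ES + duration = 8 + 2 = 10
Successor of B2 is M. ES(M) = max(sum(A), sum(B)) = max(24, 10) = 24
Free float = ES(successor) - EF(current) = 24 - 10 = 14

14
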